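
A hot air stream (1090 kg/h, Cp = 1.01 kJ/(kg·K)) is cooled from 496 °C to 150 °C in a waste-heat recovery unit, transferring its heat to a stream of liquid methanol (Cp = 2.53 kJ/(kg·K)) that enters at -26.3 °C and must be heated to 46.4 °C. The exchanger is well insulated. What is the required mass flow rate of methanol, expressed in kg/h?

Heat released by hot stream: Q = 1090 × 1.01 × (496 − 150) = 380910 kJ/h
Energy balance on cold side (adiabatic exchanger): Q = ṁ_c·Cp_c·(T_c,out − T_c,in)
ṁ_c = 380910 / [2.53 × (46.4 − -26.3)] = 2070.9 kg/h

ṁ_c = 2070 kg/h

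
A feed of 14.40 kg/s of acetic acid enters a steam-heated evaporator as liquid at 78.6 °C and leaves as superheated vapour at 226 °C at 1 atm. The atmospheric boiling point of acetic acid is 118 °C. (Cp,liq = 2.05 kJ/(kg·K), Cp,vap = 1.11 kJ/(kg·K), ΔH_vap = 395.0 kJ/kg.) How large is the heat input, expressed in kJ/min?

liquid 78.6→118 °C: 80.77 kJ/kg
vaporisation at 118 °C: 395 kJ/kg
vapour 118→226 °C: 119.88 kJ/kg
Δh = 80.77 + 395 + 119.88 = 595.65 kJ/kg
Q = ṁ·Δh = 14.40 kg/s × 595.65 kJ/kg = 8577.4 kJ/s
|Q| = 8577.4 kW = 514640 kJ/min

Q = 515000 kJ/min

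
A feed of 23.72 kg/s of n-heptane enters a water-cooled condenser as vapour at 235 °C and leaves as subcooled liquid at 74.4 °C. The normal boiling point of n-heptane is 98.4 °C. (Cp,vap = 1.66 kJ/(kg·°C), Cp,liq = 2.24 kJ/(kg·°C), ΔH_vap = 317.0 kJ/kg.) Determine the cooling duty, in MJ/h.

vapour 235→98.4 °C: -226.76 kJ/kg
condensation at 98.4 °C: -317 kJ/kg
liquid 98.4→74.4 °C: -53.76 kJ/kg
Δh = -226.76 + -317 + -53.76 = -597.52 kJ/kg
Q = ṁ·Δh = 23.72 kg/s × -597.52 kJ/kg = -14173 kJ/s
|Q| = 14173 kW = 51023 MJ/h

Q_c = 51000 MJ/h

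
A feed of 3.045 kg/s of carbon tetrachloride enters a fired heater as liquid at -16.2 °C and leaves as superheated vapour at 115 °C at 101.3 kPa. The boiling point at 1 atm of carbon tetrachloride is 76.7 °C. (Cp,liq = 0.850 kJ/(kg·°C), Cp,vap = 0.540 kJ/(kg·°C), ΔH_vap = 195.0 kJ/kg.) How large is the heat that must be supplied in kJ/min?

liquid -16.2→76.7 °C: 78.965 kJ/kg
vaporisation at 76.7 °C: 195 kJ/kg
vapour 76.7→115 °C: 20.682 kJ/kg
Δh = 78.965 + 195 + 20.682 = 294.65 kJ/kg
Q = ṁ·Δh = 3.045 kg/s × 294.65 kJ/kg = 897.2 kJ/s
|Q| = 897.2 kW = 53832 kJ/min

Q = 53800 kJ/min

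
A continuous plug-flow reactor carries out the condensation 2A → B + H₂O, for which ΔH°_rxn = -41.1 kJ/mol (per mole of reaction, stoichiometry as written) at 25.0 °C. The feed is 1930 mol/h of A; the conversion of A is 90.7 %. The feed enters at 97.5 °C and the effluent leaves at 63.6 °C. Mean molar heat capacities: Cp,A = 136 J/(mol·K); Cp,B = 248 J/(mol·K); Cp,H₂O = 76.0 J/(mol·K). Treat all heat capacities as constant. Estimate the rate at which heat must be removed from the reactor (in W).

Q_out = 12000 W

Extent of reaction ξ = 0.907 × 1930 / 2 = 875.25 mol/h
Reaction term: ξ·ΔH°_rxn = 875.25 × -41.1 = -35973 kJ/h
Sensible, feed 97.5→25 °C: -19030 kJ/h
Outlet flows (mol/h): A 179.49, B 875.25, H₂O 875.25
Sensible, products 25→63.6 °C: 11889 kJ/h
Q = ΔH = -43114 kJ/h = -11.976 kW
Heat removed = 11976 W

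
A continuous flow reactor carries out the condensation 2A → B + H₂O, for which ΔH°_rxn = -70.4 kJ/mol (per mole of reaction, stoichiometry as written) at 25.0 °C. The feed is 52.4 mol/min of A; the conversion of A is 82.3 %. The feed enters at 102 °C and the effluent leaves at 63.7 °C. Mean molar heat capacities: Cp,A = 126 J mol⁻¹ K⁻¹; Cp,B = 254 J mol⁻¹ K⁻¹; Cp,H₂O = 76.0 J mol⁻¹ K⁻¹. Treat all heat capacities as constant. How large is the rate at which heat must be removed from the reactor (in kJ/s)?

Extent of reaction ξ = 0.823 × 52.4 / 2 = 21.563 mol/min
Reaction term: ξ·ΔH°_rxn = 21.563 × -70.4 = -1518 kJ/min
Sensible, feed 102→25 °C: -508.38 kJ/min
Outlet flows (mol/min): A 9.2748, B 21.563, H₂O 21.563
Sensible, products 25→63.7 °C: 320.6 kJ/min
Q = ΔH = -1705.8 kJ/min = -28.43 kW
Heat removed = 28.43 kJ/s

Q_out = 28.4 kJ/s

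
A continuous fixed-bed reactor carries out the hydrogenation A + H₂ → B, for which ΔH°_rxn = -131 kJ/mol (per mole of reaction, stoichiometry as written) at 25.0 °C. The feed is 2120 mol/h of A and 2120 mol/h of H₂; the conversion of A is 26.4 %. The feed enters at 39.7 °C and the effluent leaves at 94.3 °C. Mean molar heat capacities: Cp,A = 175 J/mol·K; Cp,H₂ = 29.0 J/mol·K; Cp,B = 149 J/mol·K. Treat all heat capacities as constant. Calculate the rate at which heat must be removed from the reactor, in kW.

Q_out = 14.4 kW

Extent of reaction ξ = 0.264 × 2120 = 559.68 mol/h
Reaction term: ξ·ΔH°_rxn = 559.68 × -131 = -73318 kJ/h
Sensible, feed 39.7→25 °C: -6357.5 kJ/h
Outlet flows (mol/h): A 1560.3, H₂ 1560.3, B 559.68
Sensible, products 25→94.3 °C: 27838 kJ/h
Q = ΔH = -51838 kJ/h = -14.399 kW
Heat removed = 14.399 kW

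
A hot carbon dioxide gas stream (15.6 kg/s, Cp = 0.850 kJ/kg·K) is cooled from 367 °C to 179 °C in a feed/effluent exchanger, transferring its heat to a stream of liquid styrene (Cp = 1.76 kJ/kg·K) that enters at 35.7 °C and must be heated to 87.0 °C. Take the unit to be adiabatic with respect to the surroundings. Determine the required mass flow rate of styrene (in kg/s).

Heat released by hot stream: Q = 15.6 × 0.850 × (367 − 179) = 2492.9 kJ/s
Energy balance on cold side (adiabatic exchanger): Q = ṁ_c·Cp_c·(T_c,out − T_c,in)
ṁ_c = 2492.9 / [1.76 × (87.0 − 35.7)] = 27.61 kg/s

ṁ_c = 27.6 kg/s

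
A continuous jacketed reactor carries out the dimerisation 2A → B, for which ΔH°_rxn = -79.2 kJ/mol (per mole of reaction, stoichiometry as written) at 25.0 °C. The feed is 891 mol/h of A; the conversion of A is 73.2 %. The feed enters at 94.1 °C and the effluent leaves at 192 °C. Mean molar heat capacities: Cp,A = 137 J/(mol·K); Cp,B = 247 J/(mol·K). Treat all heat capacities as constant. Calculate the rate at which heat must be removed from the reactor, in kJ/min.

Q_out = 256 kJ/min

Extent of reaction ξ = 0.732 × 891 / 2 = 326.11 mol/h
Reaction term: ξ·ΔH°_rxn = 326.11 × -79.2 = -25828 kJ/h
Sensible, feed 94.1→25 °C: -8434.8 kJ/h
Outlet flows (mol/h): A 238.79, B 326.11
Sensible, products 25→192 °C: 18915 kJ/h
Q = ΔH = -15348 kJ/h = -4.2632 kW
Heat removed = 255.79 kJ/min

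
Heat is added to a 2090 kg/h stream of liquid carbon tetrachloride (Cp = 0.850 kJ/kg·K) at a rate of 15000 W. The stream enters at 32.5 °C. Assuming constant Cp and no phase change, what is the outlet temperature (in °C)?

Q = 15000 W = 54000 kJ/h
ΔT = Q/(ṁ·Cp) = 54000/(2090×0.850) = 30.397 K
T_out = 32.5 + 30.397 = 62.897 °C

T_out = 62.9 °C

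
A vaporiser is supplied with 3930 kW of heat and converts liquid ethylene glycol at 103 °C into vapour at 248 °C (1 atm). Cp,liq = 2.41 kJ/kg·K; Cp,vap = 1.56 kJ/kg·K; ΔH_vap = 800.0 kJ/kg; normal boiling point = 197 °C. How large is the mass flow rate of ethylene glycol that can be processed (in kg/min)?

Δh = 2.41×(197−103) + 800.0 + 1.56×(248−197) = 1106.1 kJ/kg
Q = 3930 kW = 3930 kJ/s = 235800 kJ/min
ṁ = Q/Δh = 235800 / 1106.1 = 213.18 kg/min

ṁ = 213 kg/min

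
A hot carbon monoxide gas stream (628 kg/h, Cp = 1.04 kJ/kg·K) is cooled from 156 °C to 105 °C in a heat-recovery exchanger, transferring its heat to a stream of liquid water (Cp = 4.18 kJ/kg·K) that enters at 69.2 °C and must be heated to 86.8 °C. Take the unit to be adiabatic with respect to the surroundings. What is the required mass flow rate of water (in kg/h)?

ṁ_c = 453 kg/h

Heat released by hot stream: Q = 628 × 1.04 × (156 − 105) = 33309 kJ/h
Energy balance on cold side (adiabatic exchanger): Q = ṁ_c·Cp_c·(T_c,out − T_c,in)
ṁ_c = 33309 / [4.18 × (86.8 − 69.2)] = 452.77 kg/h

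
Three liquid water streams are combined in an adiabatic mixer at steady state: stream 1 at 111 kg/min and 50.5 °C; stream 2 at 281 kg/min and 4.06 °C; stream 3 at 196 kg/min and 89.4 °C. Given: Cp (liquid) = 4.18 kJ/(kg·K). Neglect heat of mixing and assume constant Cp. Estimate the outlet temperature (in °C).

Energy balance with Q = 0: Σ ṁᵢCp,ᵢ(T_out − Tᵢ) = 0
T_out = Σ ṁᵢCp,ᵢTᵢ / Σ ṁᵢCp,ᵢ
      = 101440 / 2457.8 = 41.273 °C

T_out = 41.3 °C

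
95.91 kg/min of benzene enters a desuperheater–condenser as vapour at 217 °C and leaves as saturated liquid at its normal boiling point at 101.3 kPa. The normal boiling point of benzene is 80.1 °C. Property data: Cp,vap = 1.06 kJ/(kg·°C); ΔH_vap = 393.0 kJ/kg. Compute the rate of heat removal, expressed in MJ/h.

Q_c = 3100 MJ/h

vapour 217→80.1 °C: -145.11 kJ/kg
condensation at 80.1 °C: -393 kJ/kg
Δh = -145.11 + -393 = -538.11 kJ/kg
Q = ṁ·Δh = 95.91 kg/min × -538.11 kJ/kg = -51611 kJ/min
|Q| = 860.18 kW = 3096.6 MJ/h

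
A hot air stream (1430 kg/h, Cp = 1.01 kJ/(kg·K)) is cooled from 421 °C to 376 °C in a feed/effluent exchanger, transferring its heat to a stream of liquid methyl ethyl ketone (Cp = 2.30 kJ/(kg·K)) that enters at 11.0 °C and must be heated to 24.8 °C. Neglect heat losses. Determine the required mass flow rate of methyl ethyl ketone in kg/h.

ṁ_c = 2050 kg/h

Heat released by hot stream: Q = 1430 × 1.01 × (421 − 376) = 64994 kJ/h
Energy balance on cold side (adiabatic exchanger): Q = ṁ_c·Cp_c·(T_c,out − T_c,in)
ṁ_c = 64994 / [2.30 × (24.8 − 11.0)] = 2047.7 kg/h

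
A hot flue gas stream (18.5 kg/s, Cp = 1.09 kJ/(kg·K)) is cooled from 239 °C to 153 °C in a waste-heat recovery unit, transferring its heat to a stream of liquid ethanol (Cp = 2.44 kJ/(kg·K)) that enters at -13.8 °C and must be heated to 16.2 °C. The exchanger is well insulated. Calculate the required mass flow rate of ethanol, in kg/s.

Heat released by hot stream: Q = 18.5 × 1.09 × (239 − 153) = 1734.2 kJ/s
Energy balance on cold side (adiabatic exchanger): Q = ṁ_c·Cp_c·(T_c,out − T_c,in)
ṁ_c = 1734.2 / [2.44 × (16.2 − -13.8)] = 23.691 kg/s

ṁ_c = 23.7 kg/s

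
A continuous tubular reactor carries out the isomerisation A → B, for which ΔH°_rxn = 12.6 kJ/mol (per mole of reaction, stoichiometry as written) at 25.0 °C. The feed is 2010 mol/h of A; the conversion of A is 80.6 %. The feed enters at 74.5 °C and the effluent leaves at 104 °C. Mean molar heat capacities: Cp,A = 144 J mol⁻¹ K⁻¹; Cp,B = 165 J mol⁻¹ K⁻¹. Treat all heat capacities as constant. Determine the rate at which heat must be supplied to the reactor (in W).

Extent of reaction ξ = 0.806 × 2010 = 1620.1 mol/h
Reaction term: ξ·ΔH°_rxn = 1620.1 × 12.6 = 20413 kJ/h
Sensible, feed 74.5→25 °C: -14327 kJ/h
Outlet flows (mol/h): A 389.94, B 1620.1
Sensible, products 25→104 °C: 25553 kJ/h
Q = ΔH = 31639 kJ/h = 8.7886 kW
Heat supplied = 8788.6 W

Q_in = 8790 W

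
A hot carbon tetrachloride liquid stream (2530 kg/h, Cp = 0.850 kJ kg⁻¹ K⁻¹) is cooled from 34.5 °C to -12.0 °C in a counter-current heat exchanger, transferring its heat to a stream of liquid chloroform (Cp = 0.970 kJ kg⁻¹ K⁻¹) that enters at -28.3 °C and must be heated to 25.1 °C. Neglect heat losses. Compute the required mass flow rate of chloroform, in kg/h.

Heat released by hot stream: Q = 2530 × 0.850 × (34.5 − -12.0) = 99998 kJ/h
Energy balance on cold side (adiabatic exchanger): Q = ṁ_c·Cp_c·(T_c,out − T_c,in)
ṁ_c = 99998 / [0.970 × (25.1 − -28.3)] = 1930.5 kg/h

ṁ_c = 1930 kg/h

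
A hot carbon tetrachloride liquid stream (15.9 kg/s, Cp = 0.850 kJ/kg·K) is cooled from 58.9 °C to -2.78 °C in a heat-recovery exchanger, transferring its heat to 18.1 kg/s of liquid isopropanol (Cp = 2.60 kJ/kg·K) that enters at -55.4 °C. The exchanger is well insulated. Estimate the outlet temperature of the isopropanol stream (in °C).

Heat released by hot stream: Q = 15.9 × 0.850 × (58.9 − -2.78) = 833.61 kJ/s
Energy balance on cold side (adiabatic exchanger): Q = ṁ_c·Cp_c·(T_c,out − T_c,in)
T_c,out = -55.4 + 833.61/(18.1 × 2.60) = -37.686 °C

T_c,out = -37.7 °C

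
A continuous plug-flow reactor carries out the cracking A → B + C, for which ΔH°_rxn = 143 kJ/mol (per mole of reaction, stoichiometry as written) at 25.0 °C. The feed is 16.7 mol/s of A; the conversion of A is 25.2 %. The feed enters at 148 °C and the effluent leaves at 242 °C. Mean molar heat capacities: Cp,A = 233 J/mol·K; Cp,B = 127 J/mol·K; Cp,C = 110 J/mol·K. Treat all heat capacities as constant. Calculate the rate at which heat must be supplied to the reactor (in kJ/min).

Extent of reaction ξ = 0.252 × 16.7 = 4.2084 mol/s
Reaction term: ξ·ΔH°_rxn = 4.2084 × 143 = 601.8 kJ/s
Sensible, feed 148→25 °C: -478.61 kJ/s
Outlet flows (mol/s): A 12.492, B 4.2084, C 4.2084
Sensible, products 25→242 °C: 848.02 kJ/s
Q = ΔH = 971.22 kJ/s = 971.22 kW
Heat supplied = 58273 kJ/min

Q_in = 58300 kJ/min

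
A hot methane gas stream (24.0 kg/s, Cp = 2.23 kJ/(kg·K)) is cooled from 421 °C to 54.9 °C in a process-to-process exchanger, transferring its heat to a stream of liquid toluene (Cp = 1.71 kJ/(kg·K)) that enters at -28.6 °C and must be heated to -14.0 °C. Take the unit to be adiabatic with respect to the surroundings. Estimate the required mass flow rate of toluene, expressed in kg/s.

ṁ_c = 785 kg/s

Heat released by hot stream: Q = 24.0 × 2.23 × (421 − 54.9) = 19594 kJ/s
Energy balance on cold side (adiabatic exchanger): Q = ṁ_c·Cp_c·(T_c,out − T_c,in)
ṁ_c = 19594 / [1.71 × (-14.0 − -28.6)] = 784.81 kg/s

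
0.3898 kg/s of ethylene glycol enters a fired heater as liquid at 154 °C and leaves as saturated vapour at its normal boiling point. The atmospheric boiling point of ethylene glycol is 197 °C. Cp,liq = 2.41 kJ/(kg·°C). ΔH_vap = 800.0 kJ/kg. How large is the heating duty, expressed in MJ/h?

Q = 1270 MJ/h

liquid 154→197 °C: 103.63 kJ/kg
vaporisation at 197 °C: 800 kJ/kg
Δh = 103.63 + 800 = 903.63 kJ/kg
Q = ṁ·Δh = 0.3898 kg/s × 903.63 kJ/kg = 352.23 kJ/s
|Q| = 352.23 kW = 1268 MJ/h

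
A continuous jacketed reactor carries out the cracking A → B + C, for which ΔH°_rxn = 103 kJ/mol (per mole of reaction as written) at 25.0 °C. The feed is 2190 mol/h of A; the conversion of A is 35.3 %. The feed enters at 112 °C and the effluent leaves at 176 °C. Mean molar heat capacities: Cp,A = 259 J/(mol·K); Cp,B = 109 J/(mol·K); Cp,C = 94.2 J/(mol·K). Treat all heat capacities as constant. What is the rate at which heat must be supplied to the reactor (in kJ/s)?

Q_in = 30.4 kJ/s

Extent of reaction ξ = 0.353 × 2190 = 773.07 mol/h
Reaction term: ξ·ΔH°_rxn = 773.07 × 103 = 79626 kJ/h
Sensible, feed 112→25 °C: -49347 kJ/h
Outlet flows (mol/h): A 1416.9, B 773.07, C 773.07
Sensible, products 25→176 °C: 79135 kJ/h
Q = ΔH = 109410 kJ/h = 30.393 kW
Heat supplied = 30.393 kJ/s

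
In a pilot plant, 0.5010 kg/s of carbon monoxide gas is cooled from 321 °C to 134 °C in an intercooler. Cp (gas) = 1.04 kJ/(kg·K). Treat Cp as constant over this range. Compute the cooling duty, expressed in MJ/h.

Q = ṁ·Cp·ΔT = 0.5010 × 1.04 × (134 − 321) = -97.434 kJ/s
Cooling duty = 350.76 MJ/h

Q_c = 351 MJ/h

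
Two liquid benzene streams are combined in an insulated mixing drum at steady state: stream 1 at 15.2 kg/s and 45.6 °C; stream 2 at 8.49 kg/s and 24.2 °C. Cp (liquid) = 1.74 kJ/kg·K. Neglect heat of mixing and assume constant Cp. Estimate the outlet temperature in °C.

T_out = 37.9 °C

Energy balance with Q = 0: Σ ṁᵢCp,ᵢ(T_out − Tᵢ) = 0
Σ ṁᵢCp,ᵢTᵢ = 15.2×1.74×45.6 + 8.49×1.74×24.2 = 1563.5
Σ ṁᵢCp,ᵢ = 15.2×1.74 + 8.49×1.74 = 41.221
T_out = 1563.5 / 41.221 = 37.931 °C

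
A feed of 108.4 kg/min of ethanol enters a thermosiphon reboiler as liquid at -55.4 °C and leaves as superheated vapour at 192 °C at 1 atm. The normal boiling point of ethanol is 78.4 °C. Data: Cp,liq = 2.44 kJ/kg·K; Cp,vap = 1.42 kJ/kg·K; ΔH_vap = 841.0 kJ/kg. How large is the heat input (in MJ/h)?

liquid -55.4→78.4 °C: 326.47 kJ/kg
vaporisation at 78.4 °C: 841 kJ/kg
vapour 78.4→192 °C: 161.31 kJ/kg
Δh = 326.47 + 841 + 161.31 = 1328.8 kJ/kg
Q = ṁ·Δh = 108.4 kg/min × 1328.8 kJ/kg = 144040 kJ/min
|Q| = 2400.7 kW = 8642.4 MJ/h

Q = 8640 MJ/h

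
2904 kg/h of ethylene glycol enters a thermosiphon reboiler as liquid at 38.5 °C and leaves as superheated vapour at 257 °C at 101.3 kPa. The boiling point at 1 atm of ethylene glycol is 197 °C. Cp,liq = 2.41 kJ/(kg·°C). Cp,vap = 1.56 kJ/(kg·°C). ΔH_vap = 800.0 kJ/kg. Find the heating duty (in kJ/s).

Q = 1030 kJ/s

liquid 38.5→197 °C: 381.99 kJ/kg
vaporisation at 197 °C: 800 kJ/kg
vapour 197→257 °C: 93.6 kJ/kg
Δh = 381.99 + 800 + 93.6 = 1275.6 kJ/kg
Q = ṁ·Δh = 2904 kg/h × 1275.6 kJ/kg = 3.7043e+06 kJ/h
|Q| = 1029 kW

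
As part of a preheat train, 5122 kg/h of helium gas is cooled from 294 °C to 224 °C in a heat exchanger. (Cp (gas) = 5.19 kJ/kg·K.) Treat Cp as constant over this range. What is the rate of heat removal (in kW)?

Q = ṁ·Cp·ΔT = 5122 × 5.19 × (224 − 294) = -1.8608e+06 kJ/h
Converting: 1.8608e+06 / 3600 s = 516.9 kW

Q_c = 517 kW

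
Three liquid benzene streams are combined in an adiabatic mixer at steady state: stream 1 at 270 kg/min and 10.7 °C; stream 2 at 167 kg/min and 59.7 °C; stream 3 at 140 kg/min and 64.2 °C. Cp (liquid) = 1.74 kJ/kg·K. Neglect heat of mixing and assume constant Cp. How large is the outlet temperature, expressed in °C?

Energy balance with Q = 0: Σ ṁᵢCp,ᵢ(T_out − Tᵢ) = 0
Σ ṁᵢCp,ᵢTᵢ = 270×1.74×10.7 + 167×1.74×59.7 + 140×1.74×64.2 = 38014
Σ ṁᵢCp,ᵢ = 270×1.74 + 167×1.74 + 140×1.74 = 1004
T_out = 38014 / 1004 = 37.863 °C

T_out = 37.9 °C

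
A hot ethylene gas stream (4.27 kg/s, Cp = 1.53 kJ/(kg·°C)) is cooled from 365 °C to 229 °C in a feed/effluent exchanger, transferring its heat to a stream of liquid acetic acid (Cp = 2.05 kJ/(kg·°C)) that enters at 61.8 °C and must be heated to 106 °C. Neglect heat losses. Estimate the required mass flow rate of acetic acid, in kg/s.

Heat released by hot stream: Q = 4.27 × 1.53 × (365 − 229) = 888.5 kJ/s
Energy balance on cold side (adiabatic exchanger): Q = ṁ_c·Cp_c·(T_c,out − T_c,in)
ṁ_c = 888.5 / [2.05 × (106 − 61.8)] = 9.8058 kg/s

ṁ_c = 9.81 kg/s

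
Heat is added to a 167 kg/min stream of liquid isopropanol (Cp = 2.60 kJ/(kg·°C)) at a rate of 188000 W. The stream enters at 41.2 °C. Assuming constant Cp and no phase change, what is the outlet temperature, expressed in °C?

Q = 188000 W = 11280 kJ/min
ΔT = Q/(ṁ·Cp) = 11280/(167×2.60) = 25.979 K
T_out = 41.2 + 25.979 = 67.179 °C

T_out = 67.2 °C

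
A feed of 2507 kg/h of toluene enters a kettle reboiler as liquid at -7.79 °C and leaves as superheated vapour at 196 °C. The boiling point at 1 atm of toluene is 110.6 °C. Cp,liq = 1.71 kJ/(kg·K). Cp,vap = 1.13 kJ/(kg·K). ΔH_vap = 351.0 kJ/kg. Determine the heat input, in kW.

Q = 453 kW

liquid -7.79→110.6 °C: 202.45 kJ/kg
vaporisation at 110.6 °C: 351 kJ/kg
vapour 110.6→196 °C: 96.502 kJ/kg
Δh = 202.45 + 351 + 96.502 = 649.95 kJ/kg
Q = ṁ·Δh = 2507 kg/h × 649.95 kJ/kg = 1.6294e+06 kJ/h
|Q| = 452.62 kW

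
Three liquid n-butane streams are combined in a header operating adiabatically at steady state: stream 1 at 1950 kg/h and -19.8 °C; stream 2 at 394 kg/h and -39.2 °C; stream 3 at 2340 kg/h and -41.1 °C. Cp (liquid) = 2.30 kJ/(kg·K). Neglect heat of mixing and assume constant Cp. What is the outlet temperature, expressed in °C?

T_out = -32.1 °C

Adiabatic, steady state ⇒ Σ ṁᵢCp,ᵢ(T_out − Tᵢ) = 0
T_out = Σ ṁᵢCp,ᵢTᵢ / Σ ṁᵢCp,ᵢ
      = -345530 / 10773 = -32.073 °C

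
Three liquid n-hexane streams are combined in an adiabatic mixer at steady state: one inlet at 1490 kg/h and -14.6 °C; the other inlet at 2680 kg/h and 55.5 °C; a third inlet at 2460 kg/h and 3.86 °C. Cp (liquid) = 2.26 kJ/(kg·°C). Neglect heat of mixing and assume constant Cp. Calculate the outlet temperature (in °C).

Adiabatic, steady state ⇒ Σ ṁᵢCp,ᵢ(T_out − Tᵢ) = 0
Σ ṁᵢCp,ᵢTᵢ = 1490×2.26×-14.6 + 2680×2.26×55.5 + 2460×2.26×3.86 = 308450
Σ ṁᵢCp,ᵢ = 1490×2.26 + 2680×2.26 + 2460×2.26 = 14984
T_out = 308450 / 14984 = 20.585 °C

T_out = 20.6 °C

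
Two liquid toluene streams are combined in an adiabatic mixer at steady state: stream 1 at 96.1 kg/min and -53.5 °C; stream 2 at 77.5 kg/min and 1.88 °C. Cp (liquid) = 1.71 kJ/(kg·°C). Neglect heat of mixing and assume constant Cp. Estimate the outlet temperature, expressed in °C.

T_out = -28.8 °C

Adiabatic, steady state ⇒ Σ ṁᵢCp,ᵢ(T_out − Tᵢ) = 0
Σ ṁᵢCp,ᵢTᵢ = 96.1×1.71×-53.5 + 77.5×1.71×1.88 = -8542.6
Σ ṁᵢCp,ᵢ = 96.1×1.71 + 77.5×1.71 = 296.86
T_out = -8542.6 / 296.86 = -28.777 °C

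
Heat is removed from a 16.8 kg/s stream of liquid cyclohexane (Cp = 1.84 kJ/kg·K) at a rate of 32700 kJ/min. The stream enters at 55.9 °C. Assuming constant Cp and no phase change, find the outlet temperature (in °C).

T_out = 38.3 °C

Q = 32700 kJ/min = 545 kJ/s
ΔT = Q/(ṁ·Cp) = 545/(16.8×1.84) = 17.631 K
T_out = 55.9 − 17.631 = 38.269 °C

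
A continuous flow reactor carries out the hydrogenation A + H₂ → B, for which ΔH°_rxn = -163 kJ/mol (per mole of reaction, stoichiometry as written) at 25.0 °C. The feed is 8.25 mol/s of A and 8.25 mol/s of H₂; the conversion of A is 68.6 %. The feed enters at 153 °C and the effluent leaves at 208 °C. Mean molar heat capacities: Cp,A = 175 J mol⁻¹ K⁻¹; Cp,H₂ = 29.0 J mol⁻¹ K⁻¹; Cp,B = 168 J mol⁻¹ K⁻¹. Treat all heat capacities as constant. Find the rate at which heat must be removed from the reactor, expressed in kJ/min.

Q_out = 52000 kJ/min

Extent of reaction ξ = 0.686 × 8.25 = 5.6595 mol/s
Reaction term: ξ·ΔH°_rxn = 5.6595 × -163 = -922.5 kJ/s
Sensible, feed 153→25 °C: -215.42 kJ/s
Outlet flows (mol/s): A 2.5905, H₂ 2.5905, B 5.6595
Sensible, products 25→208 °C: 270.7 kJ/s
Q = ΔH = -867.22 kJ/s = -867.22 kW
Heat removed = 52033 kJ/min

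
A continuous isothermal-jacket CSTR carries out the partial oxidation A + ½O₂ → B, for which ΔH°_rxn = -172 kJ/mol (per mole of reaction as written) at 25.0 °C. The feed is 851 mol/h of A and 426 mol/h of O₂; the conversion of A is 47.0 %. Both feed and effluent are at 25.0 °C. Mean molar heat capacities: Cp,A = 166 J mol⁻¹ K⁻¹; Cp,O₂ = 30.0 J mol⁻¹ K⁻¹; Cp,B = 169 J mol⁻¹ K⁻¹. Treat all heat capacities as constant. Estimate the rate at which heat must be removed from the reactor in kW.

Extent of reaction ξ = 0.470 × 851 = 399.97 mol/h
Reaction term: ξ·ΔH°_rxn = 399.97 × -172 = -68795 kJ/h
Q = ΔH = -68795 kJ/h = -19.11 kW
Heat removed = 19.11 kW

Q_out = 19.1 kW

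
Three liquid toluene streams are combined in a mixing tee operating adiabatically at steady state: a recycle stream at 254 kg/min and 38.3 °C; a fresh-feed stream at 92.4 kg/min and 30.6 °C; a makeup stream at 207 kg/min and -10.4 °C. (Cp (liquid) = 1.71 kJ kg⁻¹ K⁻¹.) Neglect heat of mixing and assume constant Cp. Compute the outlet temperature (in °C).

Adiabatic, steady state ⇒ Σ ṁᵢCp,ᵢ(T_out − Tᵢ) = 0
T_out = Σ ṁᵢCp,ᵢTᵢ / Σ ṁᵢCp,ᵢ
      = 17789 / 946.31 = 18.798 °C

T_out = 18.8 °C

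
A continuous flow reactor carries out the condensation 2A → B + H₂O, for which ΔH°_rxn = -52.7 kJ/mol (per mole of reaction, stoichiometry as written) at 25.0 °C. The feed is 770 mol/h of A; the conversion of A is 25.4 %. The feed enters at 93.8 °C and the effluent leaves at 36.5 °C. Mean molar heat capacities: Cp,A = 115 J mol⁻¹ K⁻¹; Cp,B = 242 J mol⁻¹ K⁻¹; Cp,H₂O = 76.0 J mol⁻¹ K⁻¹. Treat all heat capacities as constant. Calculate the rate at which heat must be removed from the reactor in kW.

Q_out = 2.81 kW

Extent of reaction ξ = 0.254 × 770 / 2 = 97.79 mol/h
Reaction term: ξ·ΔH°_rxn = 97.79 × -52.7 = -5153.5 kJ/h
Sensible, feed 93.8→25 °C: -6092.2 kJ/h
Outlet flows (mol/h): A 574.42, B 97.79, H₂O 97.79
Sensible, products 25→36.5 °C: 1117.3 kJ/h
Q = ΔH = -10128 kJ/h = -2.8135 kW
Heat removed = 2.8135 kW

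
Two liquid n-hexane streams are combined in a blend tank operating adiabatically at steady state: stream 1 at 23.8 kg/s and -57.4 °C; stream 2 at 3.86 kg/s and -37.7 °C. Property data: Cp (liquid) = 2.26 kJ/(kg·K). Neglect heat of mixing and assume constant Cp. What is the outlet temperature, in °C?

T_out = -54.7 °C

Adiabatic, steady state ⇒ Σ ṁᵢCp,ᵢ(T_out − Tᵢ) = 0
T_out = Σ ṁᵢCp,ᵢTᵢ / Σ ṁᵢCp,ᵢ
      = -3416.3 / 62.512 = -54.651 °C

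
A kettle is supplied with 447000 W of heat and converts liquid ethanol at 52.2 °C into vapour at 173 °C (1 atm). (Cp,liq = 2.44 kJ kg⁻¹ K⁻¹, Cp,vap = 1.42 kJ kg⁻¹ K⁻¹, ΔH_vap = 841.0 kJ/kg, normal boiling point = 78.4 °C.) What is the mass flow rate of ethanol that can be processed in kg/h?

Δh = 2.44×(78.4−52.2) + 841.0 + 1.42×(173−78.4) = 1039.3 kJ/kg
Q = 447000 W = 447 kJ/s = 1.6092e+06 kJ/h
ṁ = Q/Δh = 1.6092e+06 / 1039.3 = 1548.4 kg/h

ṁ = 1550 kg/h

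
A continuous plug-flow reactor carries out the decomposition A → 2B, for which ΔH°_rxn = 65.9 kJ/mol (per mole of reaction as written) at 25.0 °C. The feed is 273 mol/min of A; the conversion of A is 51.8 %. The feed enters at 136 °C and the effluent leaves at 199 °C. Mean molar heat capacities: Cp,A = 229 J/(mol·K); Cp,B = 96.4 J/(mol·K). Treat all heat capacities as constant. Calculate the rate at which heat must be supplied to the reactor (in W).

Q_in = 206000 W

Extent of reaction ξ = 0.518 × 273 = 141.41 mol/min
Reaction term: ξ·ΔH°_rxn = 141.41 × 65.9 = 9319.2 kJ/min
Sensible, feed 136→25 °C: -6939.4 kJ/min
Outlet flows (mol/min): A 131.59, B 282.83
Sensible, products 25→199 °C: 9987.2 kJ/min
Q = ΔH = 12367 kJ/min = 206.12 kW
Heat supplied = 206120 W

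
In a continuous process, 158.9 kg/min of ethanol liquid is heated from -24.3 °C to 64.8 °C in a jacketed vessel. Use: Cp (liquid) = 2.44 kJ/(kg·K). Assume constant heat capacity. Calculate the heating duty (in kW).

Q = ṁ·Cp·ΔT = 158.9 × 2.44 × (64.8 − -24.3) = 34545 kJ/min
Converting: 34545 / 60 s = 575.76 kW

Q = 576 kW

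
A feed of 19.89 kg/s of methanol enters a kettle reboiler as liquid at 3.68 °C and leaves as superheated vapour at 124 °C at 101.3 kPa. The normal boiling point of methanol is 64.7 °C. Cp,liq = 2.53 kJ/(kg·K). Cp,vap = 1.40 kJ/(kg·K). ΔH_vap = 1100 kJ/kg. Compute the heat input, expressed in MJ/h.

Q = 95800 MJ/h

liquid 3.68→64.7 °C: 154.38 kJ/kg
vaporisation at 64.7 °C: 1100 kJ/kg
vapour 64.7→124 °C: 83.02 kJ/kg
Δh = 154.38 + 1100 + 83.02 = 1337.4 kJ/kg
Q = ṁ·Δh = 19.89 kg/s × 1337.4 kJ/kg = 26601 kJ/s
|Q| = 26601 kW = 95763 MJ/h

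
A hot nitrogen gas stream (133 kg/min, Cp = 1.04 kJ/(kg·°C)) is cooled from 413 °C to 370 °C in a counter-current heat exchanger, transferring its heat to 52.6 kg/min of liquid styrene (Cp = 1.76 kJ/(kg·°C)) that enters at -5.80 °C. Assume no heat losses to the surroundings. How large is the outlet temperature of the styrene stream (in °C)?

Heat released by hot stream: Q = 133 × 1.04 × (413 − 370) = 5947.8 kJ/min
Energy balance on cold side (adiabatic exchanger): Q = ṁ_c·Cp_c·(T_c,out − T_c,in)
T_c,out = -5.80 + 5947.8/(52.6 × 1.76) = 58.447 °C

T_c,out = 58.4 °C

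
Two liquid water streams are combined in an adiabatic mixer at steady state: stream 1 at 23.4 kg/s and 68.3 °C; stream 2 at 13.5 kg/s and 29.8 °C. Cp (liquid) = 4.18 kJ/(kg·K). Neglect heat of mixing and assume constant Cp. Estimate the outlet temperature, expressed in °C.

T_out = 54.2 °C

Energy balance with Q = 0: Σ ṁᵢCp,ᵢ(T_out − Tᵢ) = 0
T_out = Σ ṁᵢCp,ᵢTᵢ / Σ ṁᵢCp,ᵢ
      = 8362.2 / 154.24 = 54.215 °C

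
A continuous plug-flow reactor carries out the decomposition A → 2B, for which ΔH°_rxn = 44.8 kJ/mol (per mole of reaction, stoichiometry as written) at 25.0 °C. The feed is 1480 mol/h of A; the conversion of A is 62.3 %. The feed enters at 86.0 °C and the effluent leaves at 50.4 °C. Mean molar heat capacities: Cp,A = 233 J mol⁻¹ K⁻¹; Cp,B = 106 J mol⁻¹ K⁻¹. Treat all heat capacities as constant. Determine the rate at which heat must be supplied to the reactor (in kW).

Q_in = 7.93 kW

Extent of reaction ξ = 0.623 × 1480 = 922.04 mol/h
Reaction term: ξ·ΔH°_rxn = 922.04 × 44.8 = 41307 kJ/h
Sensible, feed 86.0→25 °C: -21035 kJ/h
Outlet flows (mol/h): A 557.96, B 1844.1
Sensible, products 25→50.4 °C: 8267.1 kJ/h
Q = ΔH = 28539 kJ/h = 7.9276 kW
Heat supplied = 7.9276 kW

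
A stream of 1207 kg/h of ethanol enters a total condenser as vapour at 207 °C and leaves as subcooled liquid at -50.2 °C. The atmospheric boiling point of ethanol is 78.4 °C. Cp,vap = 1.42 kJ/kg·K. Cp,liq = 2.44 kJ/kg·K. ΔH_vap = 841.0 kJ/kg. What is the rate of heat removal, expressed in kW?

vapour 207→78.4 °C: -182.61 kJ/kg
condensation at 78.4 °C: -841 kJ/kg
liquid 78.4→-50.2 °C: -313.78 kJ/kg
Δh = -182.61 + -841 + -313.78 = -1337.4 kJ/kg
Q = ṁ·Δh = 1207 kg/h × -1337.4 kJ/kg = -1.6142e+06 kJ/h
|Q| = 448.4 kW

Q_c = 448 kW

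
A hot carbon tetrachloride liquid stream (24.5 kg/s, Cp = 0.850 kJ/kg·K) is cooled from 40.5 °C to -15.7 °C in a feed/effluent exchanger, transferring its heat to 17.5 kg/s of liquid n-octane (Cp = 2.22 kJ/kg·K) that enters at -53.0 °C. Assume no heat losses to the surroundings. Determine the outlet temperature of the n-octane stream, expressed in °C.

T_c,out = -22.9 °C

Heat released by hot stream: Q = 24.5 × 0.850 × (40.5 − -15.7) = 1170.4 kJ/s
Energy balance on cold side (adiabatic exchanger): Q = ṁ_c·Cp_c·(T_c,out − T_c,in)
T_c,out = -53.0 + 1170.4/(17.5 × 2.22) = -22.875 °C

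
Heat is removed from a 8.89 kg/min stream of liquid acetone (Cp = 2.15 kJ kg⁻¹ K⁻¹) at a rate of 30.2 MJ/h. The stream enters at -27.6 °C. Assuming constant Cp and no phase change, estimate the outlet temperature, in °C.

Q = 30.2 MJ/h = 503.33 kJ/min
ΔT = Q/(ṁ·Cp) = 503.33/(8.89×2.15) = 26.334 K
T_out = -27.6 − 26.334 = -53.934 °C

T_out = -53.9 °C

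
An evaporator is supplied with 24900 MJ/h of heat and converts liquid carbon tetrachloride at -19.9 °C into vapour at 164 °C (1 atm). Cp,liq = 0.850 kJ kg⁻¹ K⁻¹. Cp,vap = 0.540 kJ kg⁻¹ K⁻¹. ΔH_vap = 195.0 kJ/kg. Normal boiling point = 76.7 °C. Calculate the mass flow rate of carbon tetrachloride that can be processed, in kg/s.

ṁ = 21.3 kg/s

Δh = 0.850×(76.7−-19.9) + 195.0 + 0.540×(164−76.7) = 324.25 kJ/kg
Q = 24900 MJ/h = 6916.7 kJ/s = 6916.7 kJ/s
ṁ = Q/Δh = 6916.7 / 324.25 = 21.331 kg/s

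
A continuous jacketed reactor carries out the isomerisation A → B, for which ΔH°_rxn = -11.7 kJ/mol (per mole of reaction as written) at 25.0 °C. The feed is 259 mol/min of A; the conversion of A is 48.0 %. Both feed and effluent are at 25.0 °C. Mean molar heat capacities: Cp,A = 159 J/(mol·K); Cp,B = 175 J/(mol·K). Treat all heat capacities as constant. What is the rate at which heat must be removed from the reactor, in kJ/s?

Extent of reaction ξ = 0.480 × 259 = 124.32 mol/min
Reaction term: ξ·ΔH°_rxn = 124.32 × -11.7 = -1454.5 kJ/min
Q = ΔH = -1454.5 kJ/min = -24.242 kW
Heat removed = 24.242 kJ/s

Q_out = 24.2 kJ/s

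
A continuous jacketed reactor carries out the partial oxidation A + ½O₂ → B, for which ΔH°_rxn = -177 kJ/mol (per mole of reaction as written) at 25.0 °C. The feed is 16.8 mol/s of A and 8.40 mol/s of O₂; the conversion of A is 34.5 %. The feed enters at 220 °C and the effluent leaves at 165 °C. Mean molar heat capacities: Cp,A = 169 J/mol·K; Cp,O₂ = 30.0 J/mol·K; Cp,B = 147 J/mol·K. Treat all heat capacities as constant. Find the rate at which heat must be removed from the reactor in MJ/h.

Q_out = 4410 MJ/h

Extent of reaction ξ = 0.345 × 16.8 = 5.796 mol/s
Reaction term: ξ·ΔH°_rxn = 5.796 × -177 = -1025.9 kJ/s
Sensible, feed 220→25 °C: -602.78 kJ/s
Outlet flows (mol/s): A 11.004, O₂ 5.502, B 5.796
Sensible, products 25→165 °C: 402.74 kJ/s
Q = ΔH = -1225.9 kJ/s = -1225.9 kW
Heat removed = 4413.4 MJ/h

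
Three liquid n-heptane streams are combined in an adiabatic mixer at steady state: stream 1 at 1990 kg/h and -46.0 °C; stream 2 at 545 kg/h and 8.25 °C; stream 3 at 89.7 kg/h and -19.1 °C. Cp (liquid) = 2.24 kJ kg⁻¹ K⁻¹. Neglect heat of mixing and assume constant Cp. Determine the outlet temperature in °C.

Energy balance with Q = 0: Σ ṁᵢCp,ᵢ(T_out − Tᵢ) = 0
Σ ṁᵢCp,ᵢTᵢ = 1990×2.24×-46.0 + 545×2.24×8.25 + 89.7×2.24×-19.1 = -198820
Σ ṁᵢCp,ᵢ = 1990×2.24 + 545×2.24 + 89.7×2.24 = 5879.3
T_out = -198820 / 5879.3 = -33.816 °C

T_out = -33.8 °C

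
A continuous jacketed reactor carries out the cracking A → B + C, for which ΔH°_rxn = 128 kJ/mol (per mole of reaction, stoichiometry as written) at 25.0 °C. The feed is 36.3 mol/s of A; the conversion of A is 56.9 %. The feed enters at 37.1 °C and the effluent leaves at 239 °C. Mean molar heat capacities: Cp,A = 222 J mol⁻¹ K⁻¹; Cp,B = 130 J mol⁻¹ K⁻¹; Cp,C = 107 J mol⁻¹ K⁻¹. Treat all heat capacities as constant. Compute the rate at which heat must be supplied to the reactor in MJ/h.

Q_in = 15600 MJ/h

Extent of reaction ξ = 0.569 × 36.3 = 20.655 mol/s
Reaction term: ξ·ΔH°_rxn = 20.655 × 128 = 2643.8 kJ/s
Sensible, feed 37.1→25 °C: -97.509 kJ/s
Outlet flows (mol/s): A 15.645, B 20.655, C 20.655
Sensible, products 25→239 °C: 1790.8 kJ/s
Q = ΔH = 4337.1 kJ/s = 4337.1 kW
Heat supplied = 15614 MJ/h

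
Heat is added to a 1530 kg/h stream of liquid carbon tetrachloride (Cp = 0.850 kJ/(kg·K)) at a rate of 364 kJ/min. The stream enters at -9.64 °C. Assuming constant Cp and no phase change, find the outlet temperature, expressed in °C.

Q = 364 kJ/min = 21840 kJ/h
ΔT = Q/(ṁ·Cp) = 21840/(1530×0.850) = 16.794 K
T_out = -9.64 + 16.794 = 7.1535 °C

T_out = 7.15 °C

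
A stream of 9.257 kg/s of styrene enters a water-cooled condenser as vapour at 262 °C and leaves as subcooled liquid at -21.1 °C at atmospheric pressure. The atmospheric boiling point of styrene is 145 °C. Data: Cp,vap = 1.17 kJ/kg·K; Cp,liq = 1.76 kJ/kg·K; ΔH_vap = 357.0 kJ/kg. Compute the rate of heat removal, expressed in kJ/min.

vapour 262→145 °C: -136.89 kJ/kg
condensation at 145 °C: -357 kJ/kg
liquid 145→-21.1 °C: -292.34 kJ/kg
Δh = -136.89 + -357 + -292.34 = -786.23 kJ/kg
Q = ṁ·Δh = 9.257 kg/s × -786.23 kJ/kg = -7278.1 kJ/s
|Q| = 7278.1 kW = 436690 kJ/min

Q_c = 437000 kJ/min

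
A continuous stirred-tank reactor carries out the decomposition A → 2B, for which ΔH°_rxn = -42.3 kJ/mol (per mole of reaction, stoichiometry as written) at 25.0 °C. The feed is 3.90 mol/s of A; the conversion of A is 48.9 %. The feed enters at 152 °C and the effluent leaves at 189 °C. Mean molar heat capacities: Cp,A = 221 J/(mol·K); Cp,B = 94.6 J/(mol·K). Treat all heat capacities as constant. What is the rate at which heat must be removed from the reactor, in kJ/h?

Q_out = 211000 kJ/h

Extent of reaction ξ = 0.489 × 3.90 = 1.9071 mol/s
Reaction term: ξ·ΔH°_rxn = 1.9071 × -42.3 = -80.67 kJ/s
Sensible, feed 152→25 °C: -109.46 kJ/s
Outlet flows (mol/s): A 1.9929, B 3.8142
Sensible, products 25→189 °C: 131.41 kJ/s
Q = ΔH = -58.726 kJ/s = -58.726 kW
Heat removed = 211410 kJ/h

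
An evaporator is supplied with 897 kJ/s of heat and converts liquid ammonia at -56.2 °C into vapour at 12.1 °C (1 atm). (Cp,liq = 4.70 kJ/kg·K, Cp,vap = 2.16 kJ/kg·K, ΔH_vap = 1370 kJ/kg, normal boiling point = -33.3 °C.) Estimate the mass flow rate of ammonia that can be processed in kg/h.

Δh = 4.70×(-33.3−-56.2) + 1370 + 2.16×(12.1−-33.3) = 1575.7 kJ/kg
Q = 897 kJ/s = 897 kJ/s = 3.2292e+06 kJ/h
ṁ = Q/Δh = 3.2292e+06 / 1575.7 = 2049.4 kg/h

ṁ = 2050 kg/h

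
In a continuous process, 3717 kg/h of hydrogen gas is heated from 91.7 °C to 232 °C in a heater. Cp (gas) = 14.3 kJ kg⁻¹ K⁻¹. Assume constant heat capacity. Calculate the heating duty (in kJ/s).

Q = 2070 kJ/s

Q = ṁ·Cp·ΔT = 3717 × 14.3 × (232 − 91.7) = 7.4574e+06 kJ/h
Converting: 7.4574e+06 / 3600 s = 2071.5 kW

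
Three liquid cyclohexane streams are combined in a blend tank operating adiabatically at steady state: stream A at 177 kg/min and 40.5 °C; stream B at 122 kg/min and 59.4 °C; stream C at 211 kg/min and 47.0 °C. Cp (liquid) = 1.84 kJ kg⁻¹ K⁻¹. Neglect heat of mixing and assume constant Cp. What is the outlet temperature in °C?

Adiabatic, steady state ⇒ Σ ṁᵢCp,ᵢ(T_out − Tᵢ) = 0
T_out = Σ ṁᵢCp,ᵢTᵢ / Σ ṁᵢCp,ᵢ
      = 44771 / 938.4 = 47.71 °C

T_out = 47.7 °C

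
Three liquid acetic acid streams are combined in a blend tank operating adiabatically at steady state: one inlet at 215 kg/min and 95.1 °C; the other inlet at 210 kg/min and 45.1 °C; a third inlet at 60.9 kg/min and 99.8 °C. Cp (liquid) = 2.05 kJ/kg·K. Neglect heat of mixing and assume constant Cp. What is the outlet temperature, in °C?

T_out = 74.1 °C

Adiabatic, steady state ⇒ Σ ṁᵢCp,ᵢ(T_out − Tᵢ) = 0
Σ ṁᵢCp,ᵢTᵢ = 215×2.05×95.1 + 210×2.05×45.1 + 60.9×2.05×99.8 = 73790
Σ ṁᵢCp,ᵢ = 215×2.05 + 210×2.05 + 60.9×2.05 = 996.09
T_out = 73790 / 996.09 = 74.08 °C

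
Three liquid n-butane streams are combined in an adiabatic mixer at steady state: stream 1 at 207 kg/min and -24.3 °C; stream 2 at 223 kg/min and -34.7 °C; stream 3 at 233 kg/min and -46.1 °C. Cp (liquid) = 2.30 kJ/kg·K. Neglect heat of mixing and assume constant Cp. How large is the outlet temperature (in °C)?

Adiabatic, steady state ⇒ Σ ṁᵢCp,ᵢ(T_out − Tᵢ) = 0
T_out = Σ ṁᵢCp,ᵢTᵢ / Σ ṁᵢCp,ᵢ
      = -54072 / 1524.9 = -35.459 °C

T_out = -35.5 °C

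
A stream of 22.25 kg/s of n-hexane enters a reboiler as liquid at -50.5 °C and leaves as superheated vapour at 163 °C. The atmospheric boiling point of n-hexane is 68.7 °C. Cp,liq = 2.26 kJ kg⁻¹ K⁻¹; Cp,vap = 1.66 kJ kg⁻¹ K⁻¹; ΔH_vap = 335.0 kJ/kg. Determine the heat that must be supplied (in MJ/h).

liquid -50.5→68.7 °C: 269.39 kJ/kg
vaporisation at 68.7 °C: 335 kJ/kg
vapour 68.7→163 °C: 156.54 kJ/kg
Δh = 269.39 + 335 + 156.54 = 760.93 kJ/kg
Q = ṁ·Δh = 22.25 kg/s × 760.93 kJ/kg = 16931 kJ/s
|Q| = 16931 kW = 60950 MJ/h

Q = 61000 MJ/h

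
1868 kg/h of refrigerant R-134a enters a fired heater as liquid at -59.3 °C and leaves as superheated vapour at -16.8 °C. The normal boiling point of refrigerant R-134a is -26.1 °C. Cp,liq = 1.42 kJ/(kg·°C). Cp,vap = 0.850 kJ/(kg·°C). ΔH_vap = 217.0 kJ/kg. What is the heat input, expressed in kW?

liquid -59.3→-26.1 °C: 47.144 kJ/kg
vaporisation at -26.1 °C: 217 kJ/kg
vapour -26.1→-16.8 °C: 7.905 kJ/kg
Δh = 47.144 + 217 + 7.905 = 272.05 kJ/kg
Q = ṁ·Δh = 1868 kg/h × 272.05 kJ/kg = 508190 kJ/h
|Q| = 141.16 kW

Q = 141 kW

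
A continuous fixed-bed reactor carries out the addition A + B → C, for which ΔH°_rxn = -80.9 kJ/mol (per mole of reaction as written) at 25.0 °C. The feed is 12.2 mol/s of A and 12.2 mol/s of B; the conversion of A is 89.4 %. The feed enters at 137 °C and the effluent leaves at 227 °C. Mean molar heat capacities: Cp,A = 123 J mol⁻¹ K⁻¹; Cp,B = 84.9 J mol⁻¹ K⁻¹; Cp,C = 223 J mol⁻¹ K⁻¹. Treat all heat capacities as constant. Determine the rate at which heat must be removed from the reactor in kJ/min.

Q_out = 37200 kJ/min

Extent of reaction ξ = 0.894 × 12.2 = 10.907 mol/s
Reaction term: ξ·ΔH°_rxn = 10.907 × -80.9 = -882.36 kJ/s
Sensible, feed 137→25 °C: -284.07 kJ/s
Outlet flows (mol/s): A 1.2932, B 1.2932, C 10.907
Sensible, products 25→227 °C: 545.62 kJ/s
Q = ΔH = -620.82 kJ/s = -620.82 kW
Heat removed = 37249 kJ/min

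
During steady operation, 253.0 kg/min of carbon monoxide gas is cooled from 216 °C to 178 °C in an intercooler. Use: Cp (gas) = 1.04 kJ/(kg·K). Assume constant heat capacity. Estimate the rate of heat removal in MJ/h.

Q = ṁ·Cp·ΔT = 253.0 × 1.04 × (178 − 216) = -9998.6 kJ/min
Converting: 9998.6 / 60 s = 166.64 kW
Cooling duty = 599.91 MJ/h

Q_c = 600 MJ/h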